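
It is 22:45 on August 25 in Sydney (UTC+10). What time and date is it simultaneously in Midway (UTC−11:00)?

In UTC: 22:45 − 10:00 = 12:45 on Aug 25.
Midway is UTC−11:00: 12:45 − 11:00 = 01:45 on Aug 25.

01:45 on Aug 25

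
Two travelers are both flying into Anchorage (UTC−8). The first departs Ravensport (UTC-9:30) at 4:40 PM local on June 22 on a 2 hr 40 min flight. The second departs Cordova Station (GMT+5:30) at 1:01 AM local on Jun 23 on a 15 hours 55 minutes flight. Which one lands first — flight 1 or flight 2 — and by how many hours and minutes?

the first, by 6 hours 36 minutes

Flight 1 in UTC: 4:40 PM + 9:30 = 2:10 AM on Jun 23.
+2 hours 40 minutes → arrive 4:50 AM UTC on Jun 23.
Flight 2 in UTC: 1:01 AM − 5:30 = 7:31 PM on Jun 22.
+15 hours and 55 minutes → arrive 11:26 AM UTC on Jun 23.
Flight 1 lands earlier by 6 hours 36 minutes.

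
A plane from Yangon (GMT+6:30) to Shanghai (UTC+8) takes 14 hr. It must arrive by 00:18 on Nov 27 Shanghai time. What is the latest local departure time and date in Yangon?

Target arrival in UTC: 00:18 − 8:00 = 16:18 on Nov 26.
Subtract 14 hours → departure 02:18 UTC on Nov 26.
Yangon is UTC+6:30: 02:18 + 6:30 = 08:48 on Nov 26.

08:48 on November 26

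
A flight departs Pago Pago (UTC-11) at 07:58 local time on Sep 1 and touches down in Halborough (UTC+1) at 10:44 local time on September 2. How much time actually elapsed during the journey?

14 hours 46 minutes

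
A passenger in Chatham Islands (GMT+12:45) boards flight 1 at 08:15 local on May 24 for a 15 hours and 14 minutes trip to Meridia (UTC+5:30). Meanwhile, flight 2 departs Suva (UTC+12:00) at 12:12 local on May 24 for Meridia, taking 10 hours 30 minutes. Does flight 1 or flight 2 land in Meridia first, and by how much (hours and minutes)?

Flight 1 in UTC: 08:15 − 12:45 = 19:30 on May 23.
+15 hours and 14 minutes → arrive 10:44 UTC on May 24.
Flight 2 in UTC: 12:12 − 12:00 = 00:12 on May 24.
+10 hours 30 minutes → arrive 10:42 UTC on May 24.
Flight 2 lands earlier by 2 minutes.

the second, by 2 minutes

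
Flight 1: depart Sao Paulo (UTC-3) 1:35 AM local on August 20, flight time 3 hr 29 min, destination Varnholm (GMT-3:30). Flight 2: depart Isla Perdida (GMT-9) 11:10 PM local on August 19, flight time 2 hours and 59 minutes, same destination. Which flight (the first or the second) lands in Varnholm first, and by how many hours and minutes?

Flight 1 in UTC: 1:35 AM + 3:00 = 4:35 AM on Aug 20.
+3 hours and 29 minutes → arrive 8:04 AM UTC on Aug 20.
Flight 2 in UTC: 11:10 PM + 9:00 = 8:10 AM on Aug 20.
+2 hours and 59 minutes → arrive 11:09 AM UTC on Aug 20.
Flight 1 lands earlier by 3 hours 5 minutes.

the first, by 3 hours 5 minutes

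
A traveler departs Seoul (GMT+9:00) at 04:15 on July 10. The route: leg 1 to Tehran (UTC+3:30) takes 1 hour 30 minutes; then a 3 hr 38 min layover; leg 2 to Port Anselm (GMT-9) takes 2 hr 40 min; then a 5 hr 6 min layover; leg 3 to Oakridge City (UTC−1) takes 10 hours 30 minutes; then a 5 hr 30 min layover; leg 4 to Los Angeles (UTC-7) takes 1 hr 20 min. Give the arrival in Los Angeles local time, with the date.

Convert departure to UTC: 04:15 − 9:00 = 19:15 UTC on Jul 9.
Add 1 hour 30 minutes leg 1 → 20:45 UTC.
Add 3 hours and 38 minutes layover in Tehran → 00:23 UTC (Jul 10).
Add 2 hours and 40 minutes leg 2 → 03:03 UTC.
Add 5 hours and 6 minutes layover in Port Anselm → 08:09 UTC.
Add 10 hours 30 minutes leg 3 → 18:39 UTC.
Add 5 hours and 30 minutes layover in Oakridge City → 00:09 UTC (Jul 11).
Add 1 hour 20 minutes leg 4 → 01:29 UTC.
Los Angeles is UTC−7:00, so local arrival = 01:29 − 7:00 = 18:29 on Jul 10.

18:29 on July 10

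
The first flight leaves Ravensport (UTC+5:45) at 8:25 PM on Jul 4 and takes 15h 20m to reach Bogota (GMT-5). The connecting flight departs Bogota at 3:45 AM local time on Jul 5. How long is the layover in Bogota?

2 hours 45 minutes

Convert departure to UTC: 8:25 PM − 5:45 = 2:40 PM UTC on Jul 4.
Add 15 hours 20 minutes flight time → 6:00 AM UTC (Jul 5).
Bogota is UTC−5:00, so local arrival = 6:00 AM − 5:00 = 1:00 AM on Jul 5.
Layover = 3:45 AM − 1:00 AM = 2 hours 45 minutes.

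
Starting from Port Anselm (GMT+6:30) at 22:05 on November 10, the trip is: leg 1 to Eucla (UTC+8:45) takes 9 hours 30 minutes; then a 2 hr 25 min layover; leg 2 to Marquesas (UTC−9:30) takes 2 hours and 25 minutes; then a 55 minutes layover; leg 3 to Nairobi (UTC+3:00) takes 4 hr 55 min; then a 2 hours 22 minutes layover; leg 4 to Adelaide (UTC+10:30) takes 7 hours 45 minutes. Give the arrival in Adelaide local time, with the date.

08:22 on November 12

Convert departure to UTC: 22:05 − 6:30 = 15:35 UTC on Nov 10.
Add 9 hours and 30 minutes leg 1 → 01:05 UTC (Nov 11).
Add 2 hours 25 minutes layover in Eucla → 03:30 UTC.
Add 2 hours 25 minutes leg 2 → 05:55 UTC.
Add 55 minutes layover in Marquesas → 06:50 UTC.
Add 4 hours 55 minutes leg 3 → 11:45 UTC.
Add 2 hours and 22 minutes layover in Nairobi → 14:07 UTC.
Add 7 hours and 45 minutes leg 4 → 21:52 UTC.
Adelaide is UTC+10:30, so local arrival = 21:52 + 10:30 = 08:22 on Nov 12.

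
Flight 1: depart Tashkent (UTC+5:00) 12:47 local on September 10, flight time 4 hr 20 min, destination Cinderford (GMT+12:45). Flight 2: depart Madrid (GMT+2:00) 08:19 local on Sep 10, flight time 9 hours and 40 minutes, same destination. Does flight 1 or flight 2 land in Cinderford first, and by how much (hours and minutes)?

Flight 1 in UTC: 12:47 − 5:00 = 07:47 on Sep 10.
+4 hours and 20 minutes → arrive 12:07 UTC on Sep 10.
Flight 2 in UTC: 08:19 − 2:00 = 06:19 on Sep 10.
+9 hours 40 minutes → arrive 15:59 UTC on Sep 10.
Flight 1 lands earlier by 3 hours 52 minutes.

the first, by 3 hours 52 minutes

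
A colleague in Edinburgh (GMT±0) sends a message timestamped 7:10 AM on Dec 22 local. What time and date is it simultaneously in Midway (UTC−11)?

8:10 PM on December 21

Midway is 11:00 behind Edinburgh.
Shift by the zone difference: 7:10 AM − 11:00 = 8:10 PM on Dec 21 in Midway.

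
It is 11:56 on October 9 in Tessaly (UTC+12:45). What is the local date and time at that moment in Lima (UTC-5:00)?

18:11 on October 8

Lima is 17:45 behind Tessaly.
Shift by the zone difference: 11:56 − 17:45 = 18:11 on Oct 8 in Lima.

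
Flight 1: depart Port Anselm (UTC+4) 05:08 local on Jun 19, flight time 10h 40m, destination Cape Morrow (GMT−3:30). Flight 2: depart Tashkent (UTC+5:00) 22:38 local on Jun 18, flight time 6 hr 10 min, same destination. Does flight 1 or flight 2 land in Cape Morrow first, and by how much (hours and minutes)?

Flight 1 in UTC: 05:08 − 4:00 = 01:08 on Jun 19.
+10 hours 40 minutes → arrive 11:48 UTC on Jun 19.
Flight 2 in UTC: 22:38 − 5:00 = 17:38 on Jun 18.
+6 hours 10 minutes → arrive 23:48 UTC on Jun 18.
Flight 2 lands earlier by 12 hours.

the second, by 12 hours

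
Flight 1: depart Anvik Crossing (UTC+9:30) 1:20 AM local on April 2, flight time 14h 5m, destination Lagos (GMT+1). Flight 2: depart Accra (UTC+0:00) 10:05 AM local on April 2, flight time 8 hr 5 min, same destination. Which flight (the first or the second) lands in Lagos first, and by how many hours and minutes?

the first, by 12 hours 15 minutes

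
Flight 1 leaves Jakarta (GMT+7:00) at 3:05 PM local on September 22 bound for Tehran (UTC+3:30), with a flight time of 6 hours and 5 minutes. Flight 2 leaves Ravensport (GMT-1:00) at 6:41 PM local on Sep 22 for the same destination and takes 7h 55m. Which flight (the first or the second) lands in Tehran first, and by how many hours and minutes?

the first, by 13 hours 26 minutes

Flight 1 in UTC: 3:05 PM − 7:00 = 8:05 AM on Sep 22.
+6 hours 5 minutes → arrive 2:10 PM UTC on Sep 22.
Flight 2 in UTC: 6:41 PM + 1:00 = 7:41 PM on Sep 22.
+7 hours and 55 minutes → arrive 3:36 AM UTC on Sep 23.
Flight 1 lands earlier by 13 hours 26 minutes.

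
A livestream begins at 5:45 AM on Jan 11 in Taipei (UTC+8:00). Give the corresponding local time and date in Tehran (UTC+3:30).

1:15 AM on January 11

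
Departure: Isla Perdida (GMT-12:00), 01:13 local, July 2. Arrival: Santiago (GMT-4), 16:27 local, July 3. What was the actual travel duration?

31 hours 14 minutes

Departure in UTC: 01:13 + 12:00 = 13:13 on Jul 2.
Arrival in UTC: 16:27 + 4:00 = 20:27 on Jul 3.
Elapsed = 20:27 − 13:13 (+1 day) = 31 hours 14 minutes.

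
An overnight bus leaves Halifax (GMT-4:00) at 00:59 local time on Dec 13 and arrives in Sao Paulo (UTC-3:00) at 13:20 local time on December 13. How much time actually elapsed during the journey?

11 hours 21 minutes

Departure in UTC: 00:59 + 4:00 = 04:59 on Dec 13.
Arrival in UTC: 13:20 + 3:00 = 16:20 on Dec 13.
Elapsed = 16:20 − 04:59 = 11 hours 21 minutes.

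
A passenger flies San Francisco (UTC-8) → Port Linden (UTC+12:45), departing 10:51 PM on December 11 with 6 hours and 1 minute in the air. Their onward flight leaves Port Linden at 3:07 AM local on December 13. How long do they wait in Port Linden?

1 hour 30 minutes

Convert departure to UTC: 10:51 PM + 8:00 = 6:51 AM UTC on Dec 12.
Add 6 hours and 1 minute flight time → 12:52 PM UTC.
Port Linden is UTC+12:45, so local arrival = 12:52 PM + 12:45 = 1:37 AM on Dec 13.
Layover = 3:07 AM − 1:37 AM = 1 hour 30 minutes.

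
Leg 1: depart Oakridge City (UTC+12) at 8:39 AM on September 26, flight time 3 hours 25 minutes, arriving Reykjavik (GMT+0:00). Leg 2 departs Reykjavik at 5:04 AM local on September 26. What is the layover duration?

5 hours

Convert departure to UTC: 8:39 AM − 12:00 = 8:39 PM UTC on Sep 25.
Add 3 hours and 25 minutes flight time → 12:04 AM UTC (Sep 26).
Reykjavik is UTC+0, so local arrival is the same: 12:04 AM on Sep 26.
Layover = 5:04 AM − 12:04 AM = 5 hours.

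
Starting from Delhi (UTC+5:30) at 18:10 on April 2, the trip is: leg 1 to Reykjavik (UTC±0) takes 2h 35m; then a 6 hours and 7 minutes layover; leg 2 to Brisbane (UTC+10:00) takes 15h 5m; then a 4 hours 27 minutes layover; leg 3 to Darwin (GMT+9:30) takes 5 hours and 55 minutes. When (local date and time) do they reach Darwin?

Convert departure to UTC: 18:10 − 5:30 = 12:40 UTC on Apr 2.
Add 2 hours and 35 minutes leg 1 → 15:15 UTC.
Add 6 hours 7 minutes layover in Reykjavik → 21:22 UTC.
Add 15 hours 5 minutes leg 2 → 12:27 UTC (Apr 3).
Add 4 hours 27 minutes layover in Brisbane → 16:54 UTC.
Add 5 hours 55 minutes leg 3 → 22:49 UTC.
Darwin is UTC+9:30, so local arrival = 22:49 + 9:30 = 08:19 on Apr 4.

08:19 on April 4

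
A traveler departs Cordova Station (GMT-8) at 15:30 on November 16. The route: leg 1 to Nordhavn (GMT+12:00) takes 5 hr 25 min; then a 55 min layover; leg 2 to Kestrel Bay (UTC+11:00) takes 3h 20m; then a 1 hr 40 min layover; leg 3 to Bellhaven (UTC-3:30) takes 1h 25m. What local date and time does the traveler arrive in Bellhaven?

Convert departure to UTC: 15:30 + 8:00 = 23:30 UTC on Nov 16.
Add 5 hours 25 minutes leg 1 → 04:55 UTC (Nov 17).
Add 55 minutes layover in Nordhavn → 05:50 UTC.
Add 3 hours 20 minutes leg 2 → 09:10 UTC.
Add 1 hour 40 minutes layover in Kestrel Bay → 10:50 UTC.
Add 1 hour and 25 minutes leg 3 → 12:15 UTC.
Bellhaven is UTC−3:30, so local arrival = 12:15 − 3:30 = 08:45 on Nov 17.

08:45 on November 17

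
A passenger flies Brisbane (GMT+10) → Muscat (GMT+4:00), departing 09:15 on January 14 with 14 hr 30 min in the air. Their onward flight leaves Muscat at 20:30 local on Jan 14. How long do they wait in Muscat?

Convert departure to UTC: 09:15 − 10:00 = 23:15 UTC on Jan 13.
Add 14 hours and 30 minutes flight time → 13:45 UTC (Jan 14).
Muscat is UTC+4:00, so local arrival = 13:45 + 4:00 = 17:45 on Jan 14.
Layover = 20:30 − 17:45 = 2 hours 45 minutes.

2 hours 45 minutes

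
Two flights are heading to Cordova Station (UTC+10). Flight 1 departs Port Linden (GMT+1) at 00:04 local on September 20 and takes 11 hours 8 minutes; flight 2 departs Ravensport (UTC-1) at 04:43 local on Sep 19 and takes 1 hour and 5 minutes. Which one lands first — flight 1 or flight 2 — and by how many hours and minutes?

Flight 1 in UTC: 00:04 − 1:00 = 23:04 on Sep 19.
+11 hours 8 minutes → arrive 10:12 UTC on Sep 20.
Flight 2 in UTC: 04:43 + 1:00 = 05:43 on Sep 19.
+1 hour 5 minutes → arrive 06:48 UTC on Sep 19.
Flight 2 lands earlier by 27 hours 24 minutes.

the second, by 27 hours 24 minutes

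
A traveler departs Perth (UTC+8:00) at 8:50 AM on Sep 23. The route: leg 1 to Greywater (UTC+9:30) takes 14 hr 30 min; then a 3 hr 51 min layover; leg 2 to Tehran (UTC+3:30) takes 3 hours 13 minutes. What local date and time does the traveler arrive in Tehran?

1:54 AM on September 24

Convert departure to UTC: 8:50 AM − 8:00 = 12:50 AM UTC on Sep 23.
Add 14 hours and 30 minutes leg 1 → 3:20 PM UTC.
Add 3 hours and 51 minutes layover in Greywater → 7:11 PM UTC.
Add 3 hours and 13 minutes leg 2 → 10:24 PM UTC.
Tehran is UTC+3:30, so local arrival = 10:24 PM + 3:30 = 1:54 AM on Sep 24.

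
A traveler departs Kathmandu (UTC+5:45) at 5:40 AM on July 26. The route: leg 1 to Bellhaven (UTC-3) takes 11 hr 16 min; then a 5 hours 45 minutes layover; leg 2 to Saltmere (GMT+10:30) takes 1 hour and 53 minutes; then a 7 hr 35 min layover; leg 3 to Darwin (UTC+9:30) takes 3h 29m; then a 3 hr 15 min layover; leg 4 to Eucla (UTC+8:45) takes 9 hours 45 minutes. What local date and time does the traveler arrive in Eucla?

3:38 AM on July 28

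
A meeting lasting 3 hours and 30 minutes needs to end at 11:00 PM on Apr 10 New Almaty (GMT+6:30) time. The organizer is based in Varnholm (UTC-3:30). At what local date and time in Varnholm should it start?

Target end time in UTC: 11:00 PM − 6:30 = 4:30 PM on Apr 10.
Subtract 3 hours 30 minutes → start 1:00 PM UTC on Apr 10.
Varnholm is UTC−3:30: 1:00 PM − 3:30 = 9:30 AM on Apr 10.

9:30 AM on Apr 10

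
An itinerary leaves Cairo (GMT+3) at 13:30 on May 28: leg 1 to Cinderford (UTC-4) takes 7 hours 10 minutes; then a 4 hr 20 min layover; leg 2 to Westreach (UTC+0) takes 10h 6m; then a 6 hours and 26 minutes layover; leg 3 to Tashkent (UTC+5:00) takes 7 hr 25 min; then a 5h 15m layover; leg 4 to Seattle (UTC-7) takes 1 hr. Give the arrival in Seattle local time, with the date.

21:12 on May 29

Convert departure to UTC: 13:30 − 3:00 = 10:30 UTC on May 28.
Add 7 hours 10 minutes leg 1 → 17:40 UTC.
Add 4 hours 20 minutes layover in Cinderford → 22:00 UTC.
Add 10 hours 6 minutes leg 2 → 08:06 UTC (May 29).
Add 6 hours and 26 minutes layover in Westreach → 14:32 UTC.
Add 7 hours and 25 minutes leg 3 → 21:57 UTC.
Add 5 hours and 15 minutes layover in Tashkent → 03:12 UTC (May 30).
Add 1 hour leg 4 → 04:12 UTC.
Seattle is UTC−7:00, so local arrival = 04:12 − 7:00 = 21:12 on May 29.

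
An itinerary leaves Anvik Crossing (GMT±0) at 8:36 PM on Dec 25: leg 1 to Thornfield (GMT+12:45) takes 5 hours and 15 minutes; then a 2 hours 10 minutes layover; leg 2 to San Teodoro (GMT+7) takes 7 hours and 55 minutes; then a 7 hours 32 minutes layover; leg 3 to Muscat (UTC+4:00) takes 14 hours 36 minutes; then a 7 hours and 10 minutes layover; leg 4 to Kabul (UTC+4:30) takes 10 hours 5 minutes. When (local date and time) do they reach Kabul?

Anvik Crossing is at UTC+0, so departure is already 8:36 PM UTC on Dec 25.
Add 5 hours 15 minutes leg 1 → 1:51 AM UTC (Dec 26).
Add 2 hours 10 minutes layover in Thornfield → 4:01 AM UTC.
Add 7 hours and 55 minutes leg 2 → 11:56 AM UTC.
Add 7 hours 32 minutes layover in San Teodoro → 7:28 PM UTC.
Add 14 hours and 36 minutes leg 3 → 10:04 AM UTC (Dec 27).
Add 7 hours and 10 minutes layover in Muscat → 5:14 PM UTC.
Add 10 hours and 5 minutes leg 4 → 3:19 AM UTC (Dec 28).
Kabul is UTC+4:30, so local arrival = 3:19 AM + 4:30 = 7:49 AM on Dec 28.

7:49 AM on December 28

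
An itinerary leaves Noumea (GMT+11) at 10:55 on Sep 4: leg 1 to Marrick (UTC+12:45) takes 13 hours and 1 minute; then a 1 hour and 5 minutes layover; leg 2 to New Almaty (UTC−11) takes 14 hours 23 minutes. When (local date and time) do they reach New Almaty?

17:24 on September 4

Convert departure to UTC: 10:55 − 11:00 = 23:55 UTC on Sep 3.
Add 13 hours 1 minute leg 1 → 12:56 UTC (Sep 4).
Add 1 hour and 5 minutes layover in Marrick → 14:01 UTC.
Add 14 hours and 23 minutes leg 2 → 04:24 UTC (Sep 5).
New Almaty is UTC−11:00, so local arrival = 04:24 − 11:00 = 17:24 on Sep 4.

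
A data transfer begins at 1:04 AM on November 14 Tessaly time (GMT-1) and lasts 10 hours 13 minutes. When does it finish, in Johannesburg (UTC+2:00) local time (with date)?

2:17 PM on November 14

Convert start to UTC: 1:04 AM + 1:00 = 2:04 AM UTC on Nov 14.
Add 10 hours 13 minutes duration → 12:17 PM UTC.
Johannesburg is UTC+2:00, so local end time = 12:17 PM + 2:00 = 2:17 PM on Nov 14.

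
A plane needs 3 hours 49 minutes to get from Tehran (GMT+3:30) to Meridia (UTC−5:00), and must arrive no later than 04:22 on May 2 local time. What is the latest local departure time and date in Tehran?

09:03 on May 2

Target arrival in UTC: 04:22 + 5:00 = 09:22 on May 2.
Subtract 3 hours and 49 minutes → departure 05:33 UTC on May 2.
Tehran is UTC+3:30: 05:33 + 3:30 = 09:03 on May 2.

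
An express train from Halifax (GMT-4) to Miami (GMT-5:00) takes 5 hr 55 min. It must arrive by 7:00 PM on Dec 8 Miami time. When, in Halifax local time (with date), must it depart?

2:05 PM on Dec 8

Target arrival in UTC: 7:00 PM + 5:00 = 12:00 AM on Dec 9.
Subtract 5 hours 55 minutes → departure 6:05 PM UTC on Dec 8.
Halifax is UTC−4:00: 6:05 PM − 4:00 = 2:05 PM on Dec 8.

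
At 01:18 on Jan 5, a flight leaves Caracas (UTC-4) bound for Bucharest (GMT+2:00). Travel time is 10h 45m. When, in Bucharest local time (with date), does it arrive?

18:03 on Jan 5

Convert departure to UTC: 01:18 + 4:00 = 05:18 UTC on Jan 5.
Add 10 hours 45 minutes travel time → 16:03 UTC.
Bucharest is UTC+2:00, so local arrival = 16:03 + 2:00 = 18:03 on Jan 5.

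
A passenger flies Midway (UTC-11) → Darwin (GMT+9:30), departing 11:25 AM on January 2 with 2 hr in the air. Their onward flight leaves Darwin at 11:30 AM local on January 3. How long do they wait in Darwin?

1 hour 35 minutes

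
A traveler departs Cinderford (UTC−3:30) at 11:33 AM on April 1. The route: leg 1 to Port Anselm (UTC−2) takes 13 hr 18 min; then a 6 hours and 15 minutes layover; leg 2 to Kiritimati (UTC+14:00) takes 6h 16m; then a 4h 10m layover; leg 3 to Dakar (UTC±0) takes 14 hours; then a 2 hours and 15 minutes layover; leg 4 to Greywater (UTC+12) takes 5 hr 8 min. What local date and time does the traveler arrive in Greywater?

Convert departure to UTC: 11:33 AM + 3:30 = 3:03 PM UTC on Apr 1.
Add 13 hours and 18 minutes leg 1 → 4:21 AM UTC (Apr 2).
Add 6 hours and 15 minutes layover in Port Anselm → 10:36 AM UTC.
Add 6 hours and 16 minutes leg 2 → 4:52 PM UTC.
Add 4 hours 10 minutes layover in Kiritimati → 9:02 PM UTC.
Add 14 hours leg 3 → 11:02 AM UTC (Apr 3).
Add 2 hours and 15 minutes layover in Dakar → 1:17 PM UTC.
Add 5 hours and 8 minutes leg 4 → 6:25 PM UTC.
Greywater is UTC+12:00, so local arrival = 6:25 PM + 12:00 = 6:25 AM on Apr 4.

6:25 AM on Apr 4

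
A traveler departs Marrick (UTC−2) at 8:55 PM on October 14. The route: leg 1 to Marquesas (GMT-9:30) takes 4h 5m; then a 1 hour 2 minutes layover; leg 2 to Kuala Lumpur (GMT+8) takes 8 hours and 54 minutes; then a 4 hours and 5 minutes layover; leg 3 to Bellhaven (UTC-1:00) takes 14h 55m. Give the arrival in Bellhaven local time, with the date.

Convert departure to UTC: 8:55 PM + 2:00 = 10:55 PM UTC on Oct 14.
Add 4 hours and 5 minutes leg 1 → 3:00 AM UTC (Oct 15).
Add 1 hour and 2 minutes layover in Marquesas → 4:02 AM UTC.
Add 8 hours 54 minutes leg 2 → 12:56 PM UTC.
Add 4 hours and 5 minutes layover in Kuala Lumpur → 5:01 PM UTC.
Add 14 hours 55 minutes leg 3 → 7:56 AM UTC (Oct 16).
Bellhaven is UTC−1:00, so local arrival = 7:56 AM − 1:00 = 6:56 AM on Oct 16.

6:56 AM on October 16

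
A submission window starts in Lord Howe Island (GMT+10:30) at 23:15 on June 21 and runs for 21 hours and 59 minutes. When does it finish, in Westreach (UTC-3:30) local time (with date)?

07:14 on June 22

Convert start to UTC: 23:15 − 10:30 = 12:45 UTC on Jun 21.
Add 21 hours 59 minutes duration → 10:44 UTC (Jun 22).
Westreach is UTC−3:30, so local end time = 10:44 − 3:30 = 07:14 on Jun 22.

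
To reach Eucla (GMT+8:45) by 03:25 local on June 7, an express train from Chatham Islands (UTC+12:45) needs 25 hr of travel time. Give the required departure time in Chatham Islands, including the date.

Target arrival in UTC: 03:25 − 8:45 = 18:40 on Jun 6.
Subtract 25 hours → departure 17:40 UTC on Jun 5.
Chatham Islands is UTC+12:45: 17:40 + 12:45 = 06:25 on Jun 6.

06:25 on Jun 6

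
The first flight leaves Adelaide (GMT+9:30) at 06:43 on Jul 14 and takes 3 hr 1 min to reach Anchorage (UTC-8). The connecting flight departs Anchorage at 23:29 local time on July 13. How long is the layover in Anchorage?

Convert departure to UTC: 06:43 − 9:30 = 21:13 UTC on Jul 13.
Add 3 hours and 1 minute flight time → 00:14 UTC (Jul 14).
Anchorage is UTC−8:00, so local arrival = 00:14 − 8:00 = 16:14 on Jul 13.
Layover = 23:29 − 16:14 = 7 hours 15 minutes.

7 hours 15 minutes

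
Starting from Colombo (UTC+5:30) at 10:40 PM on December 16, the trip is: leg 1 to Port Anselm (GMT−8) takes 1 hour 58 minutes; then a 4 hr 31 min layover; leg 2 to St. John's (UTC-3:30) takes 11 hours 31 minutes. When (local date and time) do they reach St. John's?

Convert departure to UTC: 10:40 PM − 5:30 = 5:10 PM UTC on Dec 16.
Add 1 hour 58 minutes leg 1 → 7:08 PM UTC.
Add 4 hours and 31 minutes layover in Port Anselm → 11:39 PM UTC.
Add 11 hours and 31 minutes leg 2 → 11:10 AM UTC (Dec 17).
St. John's is UTC−3:30, so local arrival = 11:10 AM − 3:30 = 7:40 AM on Dec 17.

7:40 AM on December 17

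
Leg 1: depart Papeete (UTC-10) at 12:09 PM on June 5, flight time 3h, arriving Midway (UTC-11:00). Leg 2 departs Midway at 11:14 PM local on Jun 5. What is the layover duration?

Convert departure to UTC: 12:09 PM + 10:00 = 10:09 PM UTC on Jun 5.
Add 3 hours flight time → 1:09 AM UTC (Jun 6).
Midway is UTC−11:00, so local arrival = 1:09 AM − 11:00 = 2:09 PM on Jun 5.
Layover = 11:14 PM − 2:09 PM = 9 hours 5 minutes.

9 hours 5 minutes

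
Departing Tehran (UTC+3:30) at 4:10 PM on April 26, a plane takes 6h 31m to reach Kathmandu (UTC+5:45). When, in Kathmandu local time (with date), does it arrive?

Kathmandu is 2:15 ahead of Tehran.
After 6 hours and 31 minutes it is 10:41 PM in Tehran.
Shift by the zone difference: 10:41 PM + 2:15 = 12:56 AM on Apr 27 in Kathmandu.

12:56 AM on Apr 27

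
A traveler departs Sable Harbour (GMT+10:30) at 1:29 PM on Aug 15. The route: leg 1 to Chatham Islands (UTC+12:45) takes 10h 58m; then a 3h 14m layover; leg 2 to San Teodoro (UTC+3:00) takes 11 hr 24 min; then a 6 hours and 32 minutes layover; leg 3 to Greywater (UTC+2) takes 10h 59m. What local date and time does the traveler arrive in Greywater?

12:06 AM on August 17

Convert departure to UTC: 1:29 PM − 10:30 = 2:59 AM UTC on Aug 15.
Add 10 hours 58 minutes leg 1 → 1:57 PM UTC.
Add 3 hours 14 minutes layover in Chatham Islands → 5:11 PM UTC.
Add 11 hours 24 minutes leg 2 → 4:35 AM UTC (Aug 16).
Add 6 hours 32 minutes layover in San Teodoro → 11:07 AM UTC.
Add 10 hours 59 minutes leg 3 → 10:06 PM UTC.
Greywater is UTC+2:00, so local arrival = 10:06 PM + 2:00 = 12:06 AM on Aug 17.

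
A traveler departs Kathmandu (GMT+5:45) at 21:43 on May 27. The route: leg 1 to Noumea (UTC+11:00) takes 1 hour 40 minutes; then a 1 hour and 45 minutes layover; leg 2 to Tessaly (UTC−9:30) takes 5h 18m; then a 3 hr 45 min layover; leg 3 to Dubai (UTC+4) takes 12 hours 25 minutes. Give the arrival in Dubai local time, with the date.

Convert departure to UTC: 21:43 − 5:45 = 15:58 UTC on May 27.
Add 1 hour 40 minutes leg 1 → 17:38 UTC.
Add 1 hour 45 minutes layover in Noumea → 19:23 UTC.
Add 5 hours and 18 minutes leg 2 → 00:41 UTC (May 28).
Add 3 hours and 45 minutes layover in Tessaly → 04:26 UTC.
Add 12 hours and 25 minutes leg 3 → 16:51 UTC.
Dubai is UTC+4:00, so local arrival = 16:51 + 4:00 = 20:51 on May 28.

20:51 on May 28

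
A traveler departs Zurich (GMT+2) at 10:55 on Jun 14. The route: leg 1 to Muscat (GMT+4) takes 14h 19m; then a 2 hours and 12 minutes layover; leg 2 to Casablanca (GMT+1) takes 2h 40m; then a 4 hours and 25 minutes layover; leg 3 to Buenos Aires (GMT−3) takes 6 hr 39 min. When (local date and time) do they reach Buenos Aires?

12:10 on June 15

Convert departure to UTC: 10:55 − 2:00 = 08:55 UTC on Jun 14.
Add 14 hours 19 minutes leg 1 → 23:14 UTC.
Add 2 hours 12 minutes layover in Muscat → 01:26 UTC (Jun 15).
Add 2 hours 40 minutes leg 2 → 04:06 UTC.
Add 4 hours 25 minutes layover in Casablanca → 08:31 UTC.
Add 6 hours and 39 minutes leg 3 → 15:10 UTC.
Buenos Aires is UTC−3:00, so local arrival = 15:10 − 3:00 = 12:10 on Jun 15.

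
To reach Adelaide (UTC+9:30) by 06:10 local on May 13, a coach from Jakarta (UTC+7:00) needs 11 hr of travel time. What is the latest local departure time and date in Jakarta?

Target arrival in UTC: 06:10 − 9:30 = 20:40 on May 12.
Subtract 11 hours → departure 09:40 UTC on May 12.
Jakarta is UTC+7:00: 09:40 + 7:00 = 16:40 on May 12.

16:40 on May 12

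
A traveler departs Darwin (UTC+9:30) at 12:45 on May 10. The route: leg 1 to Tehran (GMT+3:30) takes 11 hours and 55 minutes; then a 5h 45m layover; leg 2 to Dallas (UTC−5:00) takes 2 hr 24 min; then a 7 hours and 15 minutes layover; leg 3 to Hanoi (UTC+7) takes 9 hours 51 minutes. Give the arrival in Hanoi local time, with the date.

Convert departure to UTC: 12:45 − 9:30 = 03:15 UTC on May 10.
Add 11 hours and 55 minutes leg 1 → 15:10 UTC.
Add 5 hours 45 minutes layover in Tehran → 20:55 UTC.
Add 2 hours 24 minutes leg 2 → 23:19 UTC.
Add 7 hours 15 minutes layover in Dallas → 06:34 UTC (May 11).
Add 9 hours and 51 minutes leg 3 → 16:25 UTC.
Hanoi is UTC+7:00, so local arrival = 16:25 + 7:00 = 23:25 on May 11.

23:25 on May 11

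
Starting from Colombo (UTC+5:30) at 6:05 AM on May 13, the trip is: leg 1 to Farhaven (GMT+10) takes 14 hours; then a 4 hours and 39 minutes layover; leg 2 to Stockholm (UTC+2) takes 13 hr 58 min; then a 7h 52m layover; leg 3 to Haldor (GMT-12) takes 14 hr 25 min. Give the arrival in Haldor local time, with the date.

7:29 PM on May 14

Convert departure to UTC: 6:05 AM − 5:30 = 12:35 AM UTC on May 13.
Add 14 hours leg 1 → 2:35 PM UTC.
Add 4 hours 39 minutes layover in Farhaven → 7:14 PM UTC.
Add 13 hours and 58 minutes leg 2 → 9:12 AM UTC (May 14).
Add 7 hours and 52 minutes layover in Stockholm → 5:04 PM UTC.
Add 14 hours and 25 minutes leg 3 → 7:29 AM UTC (May 15).
Haldor is UTC−12:00, so local arrival = 7:29 AM − 12:00 = 7:29 PM on May 14.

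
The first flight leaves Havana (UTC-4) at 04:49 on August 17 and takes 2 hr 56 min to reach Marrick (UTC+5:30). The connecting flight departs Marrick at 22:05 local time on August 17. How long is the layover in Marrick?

Convert departure to UTC: 04:49 + 4:00 = 08:49 UTC on Aug 17.
Add 2 hours 56 minutes flight time → 11:45 UTC.
Marrick is UTC+5:30, so local arrival = 11:45 + 5:30 = 17:15 on Aug 17.
Layover = 22:05 − 17:15 = 4 hours 50 minutes.

4 hours 50 minutes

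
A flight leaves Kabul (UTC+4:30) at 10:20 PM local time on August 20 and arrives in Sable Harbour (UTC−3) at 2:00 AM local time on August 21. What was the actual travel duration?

11 hours 10 minutes

Departure in UTC: 10:20 PM − 4:30 = 5:50 PM on Aug 20.
Arrival in UTC: 2:00 AM + 3:00 = 5:00 AM on Aug 21.
Elapsed = 5:00 AM − 5:50 PM (+1 day) = 11 hours 10 minutes.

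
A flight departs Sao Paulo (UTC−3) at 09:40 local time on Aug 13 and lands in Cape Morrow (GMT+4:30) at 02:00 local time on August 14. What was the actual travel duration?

Departure in UTC: 09:40 + 3:00 = 12:40 on Aug 13.
Arrival in UTC: 02:00 − 4:30 = 21:30 on Aug 13.
Elapsed = 21:30 − 12:40 = 8 hours 50 minutes.

8 hours 50 minutes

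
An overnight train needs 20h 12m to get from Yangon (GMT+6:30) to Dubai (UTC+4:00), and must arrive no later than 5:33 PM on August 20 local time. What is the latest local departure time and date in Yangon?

Target arrival in UTC: 5:33 PM − 4:00 = 1:33 PM on Aug 20.
Subtract 20 hours and 12 minutes → departure 5:21 PM UTC on Aug 19.
Yangon is UTC+6:30: 5:21 PM + 6:30 = 11:51 PM on Aug 19.

11:51 PM on August 19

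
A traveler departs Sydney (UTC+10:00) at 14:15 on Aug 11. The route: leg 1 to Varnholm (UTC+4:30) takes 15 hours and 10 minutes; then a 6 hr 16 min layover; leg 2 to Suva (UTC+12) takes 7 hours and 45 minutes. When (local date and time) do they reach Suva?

Convert departure to UTC: 14:15 − 10:00 = 04:15 UTC on Aug 11.
Add 15 hours 10 minutes leg 1 → 19:25 UTC.
Add 6 hours 16 minutes layover in Varnholm → 01:41 UTC (Aug 12).
Add 7 hours 45 minutes leg 2 → 09:26 UTC.
Suva is UTC+12:00, so local arrival = 09:26 + 12:00 = 21:26 on Aug 12.

21:26 on August 12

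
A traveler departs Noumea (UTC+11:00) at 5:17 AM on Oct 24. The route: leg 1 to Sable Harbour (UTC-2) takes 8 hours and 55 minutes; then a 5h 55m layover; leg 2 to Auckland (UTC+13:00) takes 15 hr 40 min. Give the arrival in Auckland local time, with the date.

1:47 PM on Oct 25

Convert departure to UTC: 5:17 AM − 11:00 = 6:17 PM UTC on Oct 23.
Add 8 hours 55 minutes leg 1 → 3:12 AM UTC (Oct 24).
Add 5 hours and 55 minutes layover in Sable Harbour → 9:07 AM UTC.
Add 15 hours and 40 minutes leg 2 → 12:47 AM UTC (Oct 25).
Auckland is UTC+13:00, so local arrival = 12:47 AM + 13:00 = 1:47 PM on Oct 25.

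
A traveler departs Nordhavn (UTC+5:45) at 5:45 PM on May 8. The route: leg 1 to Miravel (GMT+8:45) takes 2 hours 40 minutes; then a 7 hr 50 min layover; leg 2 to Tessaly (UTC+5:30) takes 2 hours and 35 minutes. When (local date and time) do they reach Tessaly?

6:35 AM on May 9

Convert departure to UTC: 5:45 PM − 5:45 = 12:00 PM UTC on May 8.
Add 2 hours and 40 minutes leg 1 → 2:40 PM UTC.
Add 7 hours and 50 minutes layover in Miravel → 10:30 PM UTC.
Add 2 hours 35 minutes leg 2 → 1:05 AM UTC (May 9).
Tessaly is UTC+5:30, so local arrival = 1:05 AM + 5:30 = 6:35 AM on May 9.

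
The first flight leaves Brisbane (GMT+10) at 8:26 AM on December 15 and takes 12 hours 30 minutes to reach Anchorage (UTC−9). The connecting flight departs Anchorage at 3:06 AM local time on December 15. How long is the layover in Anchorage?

Convert departure to UTC: 8:26 AM − 10:00 = 10:26 PM UTC on Dec 14.
Add 12 hours and 30 minutes flight time → 10:56 AM UTC (Dec 15).
Anchorage is UTC−9:00, so local arrival = 10:56 AM − 9:00 = 1:56 AM on Dec 15.
Layover = 3:06 AM − 1:56 AM = 1 hour 10 minutes.

1 hour 10 minutes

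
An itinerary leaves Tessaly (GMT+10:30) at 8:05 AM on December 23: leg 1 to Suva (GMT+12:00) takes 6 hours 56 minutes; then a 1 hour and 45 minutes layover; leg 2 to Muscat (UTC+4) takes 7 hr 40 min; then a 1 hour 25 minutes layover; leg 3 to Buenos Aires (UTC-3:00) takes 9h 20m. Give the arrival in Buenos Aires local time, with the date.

9:41 PM on Dec 23

Convert departure to UTC: 8:05 AM − 10:30 = 9:35 PM UTC on Dec 22.
Add 6 hours 56 minutes leg 1 → 4:31 AM UTC (Dec 23).
Add 1 hour and 45 minutes layover in Suva → 6:16 AM UTC.
Add 7 hours 40 minutes leg 2 → 1:56 PM UTC.
Add 1 hour 25 minutes layover in Muscat → 3:21 PM UTC.
Add 9 hours and 20 minutes leg 3 → 12:41 AM UTC (Dec 24).
Buenos Aires is UTC−3:00, so local arrival = 12:41 AM − 3:00 = 9:41 PM on Dec 23.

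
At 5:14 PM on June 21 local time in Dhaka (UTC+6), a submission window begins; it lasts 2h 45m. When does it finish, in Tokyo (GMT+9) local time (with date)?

10:59 PM on June 21

Convert start to UTC: 5:14 PM − 6:00 = 11:14 AM UTC on Jun 21.
Add 2 hours and 45 minutes duration → 1:59 PM UTC.
Tokyo is UTC+9:00, so local end time = 1:59 PM + 9:00 = 10:59 PM on Jun 21.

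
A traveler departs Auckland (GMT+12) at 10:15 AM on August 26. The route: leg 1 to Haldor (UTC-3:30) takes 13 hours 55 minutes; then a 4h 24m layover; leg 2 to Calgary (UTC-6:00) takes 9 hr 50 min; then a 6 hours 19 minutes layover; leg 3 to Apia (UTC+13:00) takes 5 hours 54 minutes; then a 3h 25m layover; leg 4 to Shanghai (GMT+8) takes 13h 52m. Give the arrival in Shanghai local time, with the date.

3:54 PM on August 28

Convert departure to UTC: 10:15 AM − 12:00 = 10:15 PM UTC on Aug 25.
Add 13 hours 55 minutes leg 1 → 12:10 PM UTC (Aug 26).
Add 4 hours and 24 minutes layover in Haldor → 4:34 PM UTC.
Add 9 hours 50 minutes leg 2 → 2:24 AM UTC (Aug 27).
Add 6 hours and 19 minutes layover in Calgary → 8:43 AM UTC.
Add 5 hours 54 minutes leg 3 → 2:37 PM UTC.
Add 3 hours 25 minutes layover in Apia → 6:02 PM UTC.
Add 13 hours and 52 minutes leg 4 → 7:54 AM UTC (Aug 28).
Shanghai is UTC+8:00, so local arrival = 7:54 AM + 8:00 = 3:54 PM on Aug 28.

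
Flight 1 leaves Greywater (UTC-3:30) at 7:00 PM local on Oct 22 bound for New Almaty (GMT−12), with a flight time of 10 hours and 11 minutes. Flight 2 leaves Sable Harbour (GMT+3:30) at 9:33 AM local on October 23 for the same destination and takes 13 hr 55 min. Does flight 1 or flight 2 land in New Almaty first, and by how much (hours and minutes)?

the first, by 11 hours 17 minutes

Flight 1 in UTC: 7:00 PM + 3:30 = 10:30 PM on Oct 22.
+10 hours 11 minutes → arrive 8:41 AM UTC on Oct 23.
Flight 2 in UTC: 9:33 AM − 3:30 = 6:03 AM on Oct 23.
+13 hours 55 minutes → arrive 7:58 PM UTC on Oct 23.
Flight 1 lands earlier by 11 hours 17 minutes.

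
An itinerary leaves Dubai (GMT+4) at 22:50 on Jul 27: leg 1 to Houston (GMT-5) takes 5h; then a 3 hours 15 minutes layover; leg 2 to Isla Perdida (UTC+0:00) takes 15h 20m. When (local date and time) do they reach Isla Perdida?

18:25 on Jul 28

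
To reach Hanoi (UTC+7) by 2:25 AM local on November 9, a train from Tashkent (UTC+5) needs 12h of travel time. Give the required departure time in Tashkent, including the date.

Target arrival in UTC: 2:25 AM − 7:00 = 7:25 PM on Nov 8.
Subtract 12 hours → departure 7:25 AM UTC on Nov 8.
Tashkent is UTC+5:00: 7:25 AM + 5:00 = 12:25 PM on Nov 8.

12:25 PM on November 8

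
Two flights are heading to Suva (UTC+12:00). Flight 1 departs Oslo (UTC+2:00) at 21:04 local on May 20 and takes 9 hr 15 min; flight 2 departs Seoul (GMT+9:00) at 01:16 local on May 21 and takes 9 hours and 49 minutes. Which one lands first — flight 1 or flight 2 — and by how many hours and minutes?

Flight 1 in UTC: 21:04 − 2:00 = 19:04 on May 20.
+9 hours 15 minutes → arrive 04:19 UTC on May 21.
Flight 2 in UTC: 01:16 − 9:00 = 16:16 on May 20.
+9 hours and 49 minutes → arrive 02:05 UTC on May 21.
Flight 2 lands earlier by 2 hours 14 minutes.

the second, by 2 hours 14 minutes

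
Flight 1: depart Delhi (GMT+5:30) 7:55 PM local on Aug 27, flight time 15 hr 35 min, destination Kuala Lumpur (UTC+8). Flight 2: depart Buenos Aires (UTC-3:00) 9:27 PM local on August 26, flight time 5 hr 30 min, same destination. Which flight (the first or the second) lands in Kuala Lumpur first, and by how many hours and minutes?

the second, by 24 hours 3 minutes

Flight 1 in UTC: 7:55 PM − 5:30 = 2:25 PM on Aug 27.
+15 hours and 35 minutes → arrive 6:00 AM UTC on Aug 28.
Flight 2 in UTC: 9:27 PM + 3:00 = 12:27 AM on Aug 27.
+5 hours and 30 minutes → arrive 5:57 AM UTC on Aug 27.
Flight 2 lands earlier by 24 hours 3 minutes.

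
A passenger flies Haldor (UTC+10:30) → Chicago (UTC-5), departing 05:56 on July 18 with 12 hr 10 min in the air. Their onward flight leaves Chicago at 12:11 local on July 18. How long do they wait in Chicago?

Convert departure to UTC: 05:56 − 10:30 = 19:26 UTC on Jul 17.
Add 12 hours 10 minutes flight time → 07:36 UTC (Jul 18).
Chicago is UTC−5:00, so local arrival = 07:36 − 5:00 = 02:36 on Jul 18.
Layover = 12:11 − 02:36 = 9 hours 35 minutes.

9 hours 35 minutes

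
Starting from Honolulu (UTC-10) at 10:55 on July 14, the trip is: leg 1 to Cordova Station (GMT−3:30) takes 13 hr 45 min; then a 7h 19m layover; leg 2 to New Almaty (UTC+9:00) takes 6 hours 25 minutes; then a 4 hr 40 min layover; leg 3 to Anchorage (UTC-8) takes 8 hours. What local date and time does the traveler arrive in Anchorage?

05:04 on July 16

Convert departure to UTC: 10:55 + 10:00 = 20:55 UTC on Jul 14.
Add 13 hours and 45 minutes leg 1 → 10:40 UTC (Jul 15).
Add 7 hours 19 minutes layover in Cordova Station → 17:59 UTC.
Add 6 hours and 25 minutes leg 2 → 00:24 UTC (Jul 16).
Add 4 hours 40 minutes layover in New Almaty → 05:04 UTC.
Add 8 hours leg 3 → 13:04 UTC.
Anchorage is UTC−8:00, so local arrival = 13:04 − 8:00 = 05:04 on Jul 16.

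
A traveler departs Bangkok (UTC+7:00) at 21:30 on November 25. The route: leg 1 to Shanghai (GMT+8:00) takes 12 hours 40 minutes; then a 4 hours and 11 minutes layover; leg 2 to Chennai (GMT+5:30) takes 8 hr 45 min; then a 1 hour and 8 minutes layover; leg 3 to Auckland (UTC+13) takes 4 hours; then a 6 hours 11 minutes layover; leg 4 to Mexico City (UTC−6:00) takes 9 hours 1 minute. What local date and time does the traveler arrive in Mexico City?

Convert departure to UTC: 21:30 − 7:00 = 14:30 UTC on Nov 25.
Add 12 hours and 40 minutes leg 1 → 03:10 UTC (Nov 26).
Add 4 hours and 11 minutes layover in Shanghai → 07:21 UTC.
Add 8 hours 45 minutes leg 2 → 16:06 UTC.
Add 1 hour 8 minutes layover in Chennai → 17:14 UTC.
Add 4 hours leg 3 → 21:14 UTC.
Add 6 hours and 11 minutes layover in Auckland → 03:25 UTC (Nov 27).
Add 9 hours and 1 minute leg 4 → 12:26 UTC.
Mexico City is UTC−6:00, so local arrival = 12:26 − 6:00 = 06:26 on Nov 27.

06:26 on November 27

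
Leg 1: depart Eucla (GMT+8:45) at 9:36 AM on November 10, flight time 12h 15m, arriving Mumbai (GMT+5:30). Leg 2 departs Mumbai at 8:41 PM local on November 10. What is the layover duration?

Convert departure to UTC: 9:36 AM − 8:45 = 12:51 AM UTC on Nov 10.
Add 12 hours 15 minutes flight time → 1:06 PM UTC.
Mumbai is UTC+5:30, so local arrival = 1:06 PM + 5:30 = 6:36 PM on Nov 10.
Layover = 8:41 PM − 6:36 PM = 2 hours 5 minutes.

2 hours 5 minutes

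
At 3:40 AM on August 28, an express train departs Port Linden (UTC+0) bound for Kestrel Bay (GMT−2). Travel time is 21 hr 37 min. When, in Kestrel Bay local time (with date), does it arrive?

11:17 PM on Aug 28

Port Linden is at UTC+0, so departure is already 3:40 AM UTC on Aug 28.
Add 21 hours and 37 minutes travel time → 1:17 AM UTC (Aug 29).
Kestrel Bay is UTC−2:00, so local arrival = 1:17 AM − 2:00 = 11:17 PM on Aug 28.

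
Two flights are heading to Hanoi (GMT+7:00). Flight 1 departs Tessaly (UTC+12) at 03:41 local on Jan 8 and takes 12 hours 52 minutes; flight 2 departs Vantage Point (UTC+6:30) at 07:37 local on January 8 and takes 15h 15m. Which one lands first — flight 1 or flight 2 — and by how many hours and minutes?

Flight 1 in UTC: 03:41 − 12:00 = 15:41 on Jan 7.
+12 hours and 52 minutes → arrive 04:33 UTC on Jan 8.
Flight 2 in UTC: 07:37 − 6:30 = 01:07 on Jan 8.
+15 hours 15 minutes → arrive 16:22 UTC on Jan 8.
Flight 1 lands earlier by 11 hours 49 minutes.

the first, by 11 hours 49 minutes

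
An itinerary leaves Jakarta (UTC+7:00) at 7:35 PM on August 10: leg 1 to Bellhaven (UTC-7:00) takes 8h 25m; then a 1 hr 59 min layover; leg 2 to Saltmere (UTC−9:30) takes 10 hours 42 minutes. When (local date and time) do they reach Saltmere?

12:11 AM on August 11

Convert departure to UTC: 7:35 PM − 7:00 = 12:35 PM UTC on Aug 10.
Add 8 hours and 25 minutes leg 1 → 9:00 PM UTC.
Add 1 hour 59 minutes layover in Bellhaven → 10:59 PM UTC.
Add 10 hours 42 minutes leg 2 → 9:41 AM UTC (Aug 11).
Saltmere is UTC−9:30, so local arrival = 9:41 AM − 9:30 = 12:11 AM on Aug 11.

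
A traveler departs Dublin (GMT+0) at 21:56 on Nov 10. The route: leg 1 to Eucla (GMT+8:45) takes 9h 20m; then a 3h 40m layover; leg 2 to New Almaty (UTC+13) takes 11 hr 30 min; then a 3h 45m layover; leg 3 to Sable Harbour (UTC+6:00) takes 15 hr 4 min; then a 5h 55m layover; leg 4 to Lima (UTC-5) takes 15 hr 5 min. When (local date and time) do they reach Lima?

Dublin is at UTC+0, so departure is already 21:56 UTC on Nov 10.
Add 9 hours 20 minutes leg 1 → 07:16 UTC (Nov 11).
Add 3 hours and 40 minutes layover in Eucla → 10:56 UTC.
Add 11 hours and 30 minutes leg 2 → 22:26 UTC.
Add 3 hours 45 minutes layover in New Almaty → 02:11 UTC (Nov 12).
Add 15 hours 4 minutes leg 3 → 17:15 UTC.
Add 5 hours 55 minutes layover in Sable Harbour → 23:10 UTC.
Add 15 hours 5 minutes leg 4 → 14:15 UTC (Nov 13).
Lima is UTC−5:00, so local arrival = 14:15 − 5:00 = 09:15 on Nov 13.

09:15 on Nov 13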